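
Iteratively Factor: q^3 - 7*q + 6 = (q - 1)*(q^2 + q - 6) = (q - 1)*(q + 3)*(q - 2)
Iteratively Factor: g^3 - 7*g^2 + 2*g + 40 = (g - 4)*(g^2 - 3*g - 10) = (g - 5)*(g - 4)*(g + 2)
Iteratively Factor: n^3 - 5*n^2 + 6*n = (n - 2)*(n^2 - 3*n) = n*(n - 2)*(n - 3)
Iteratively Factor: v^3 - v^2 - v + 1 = (v - 1)*(v^2 - 1) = (v - 1)^2*(v + 1)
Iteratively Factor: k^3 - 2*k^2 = (k - 2)*(k^2) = k*(k - 2)*(k)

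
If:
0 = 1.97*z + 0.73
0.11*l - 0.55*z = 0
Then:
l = -1.85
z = -0.37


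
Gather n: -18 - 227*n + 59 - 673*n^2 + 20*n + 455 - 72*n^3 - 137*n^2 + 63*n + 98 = -72*n^3 - 810*n^2 - 144*n + 594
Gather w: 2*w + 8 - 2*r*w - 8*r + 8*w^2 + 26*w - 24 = -8*r + 8*w^2 + w*(28 - 2*r) - 16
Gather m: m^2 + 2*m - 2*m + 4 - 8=m^2 - 4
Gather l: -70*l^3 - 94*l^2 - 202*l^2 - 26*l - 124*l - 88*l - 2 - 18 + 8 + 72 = -70*l^3 - 296*l^2 - 238*l + 60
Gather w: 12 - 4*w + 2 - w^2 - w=-w^2 - 5*w + 14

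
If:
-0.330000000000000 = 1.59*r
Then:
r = -0.21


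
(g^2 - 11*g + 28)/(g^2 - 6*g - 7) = (g - 4)/(g + 1)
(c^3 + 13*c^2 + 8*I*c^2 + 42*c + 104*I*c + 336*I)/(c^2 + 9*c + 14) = (c^2 + c*(6 + 8*I) + 48*I)/(c + 2)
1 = 1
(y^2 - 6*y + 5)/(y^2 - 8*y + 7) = (y - 5)/(y - 7)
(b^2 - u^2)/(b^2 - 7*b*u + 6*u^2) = (-b - u)/(-b + 6*u)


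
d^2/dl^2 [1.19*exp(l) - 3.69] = 1.19*exp(l)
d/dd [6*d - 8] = 6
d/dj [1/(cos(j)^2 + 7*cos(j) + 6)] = (2*cos(j) + 7)*sin(j)/(cos(j)^2 + 7*cos(j) + 6)^2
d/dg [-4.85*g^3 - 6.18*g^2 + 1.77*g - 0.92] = -14.55*g^2 - 12.36*g + 1.77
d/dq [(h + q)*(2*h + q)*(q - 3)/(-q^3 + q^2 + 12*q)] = (q*(-q^2 + q + 12)*((h + q)*(2*h + q) + (h + q)*(q - 3) + (2*h + q)*(q - 3)) - (h + q)*(2*h + q)*(q - 3)*(-3*q^2 + 2*q + 12))/(q^2*(-q^2 + q + 12)^2)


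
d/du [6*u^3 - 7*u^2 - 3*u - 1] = 18*u^2 - 14*u - 3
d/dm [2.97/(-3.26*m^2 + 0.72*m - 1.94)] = (19.3644*m - 2.1384)/(3.26*m^2 - 0.72*m + 1.94)^2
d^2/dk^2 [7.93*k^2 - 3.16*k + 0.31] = 15.8600000000000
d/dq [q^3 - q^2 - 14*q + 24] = 3*q^2 - 2*q - 14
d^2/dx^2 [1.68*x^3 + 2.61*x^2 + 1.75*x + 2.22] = 10.08*x + 5.22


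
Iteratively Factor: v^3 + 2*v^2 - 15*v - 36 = (v - 4)*(v^2 + 6*v + 9) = (v - 4)*(v + 3)*(v + 3)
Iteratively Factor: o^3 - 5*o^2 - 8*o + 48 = (o - 4)*(o^2 - o - 12) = (o - 4)*(o + 3)*(o - 4)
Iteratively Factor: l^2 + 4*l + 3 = (l + 1)*(l + 3)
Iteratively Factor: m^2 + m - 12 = (m + 4)*(m - 3)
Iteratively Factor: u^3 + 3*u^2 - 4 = (u + 2)*(u^2 + u - 2) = (u - 1)*(u + 2)*(u + 2)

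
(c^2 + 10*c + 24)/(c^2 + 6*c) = (c + 4)/c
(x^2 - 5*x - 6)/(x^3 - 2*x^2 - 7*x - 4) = (x - 6)/(x^2 - 3*x - 4)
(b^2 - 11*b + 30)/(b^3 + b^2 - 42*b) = (b - 5)/(b*(b + 7))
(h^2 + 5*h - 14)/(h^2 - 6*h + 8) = (h + 7)/(h - 4)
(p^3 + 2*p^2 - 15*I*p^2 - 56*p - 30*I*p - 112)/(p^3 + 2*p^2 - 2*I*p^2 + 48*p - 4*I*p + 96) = (p - 7*I)/(p + 6*I)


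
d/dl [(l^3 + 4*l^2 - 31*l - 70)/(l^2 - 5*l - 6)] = (l^4 - 10*l^3 - 7*l^2 + 92*l - 164)/(l^4 - 10*l^3 + 13*l^2 + 60*l + 36)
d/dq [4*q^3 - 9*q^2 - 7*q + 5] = 12*q^2 - 18*q - 7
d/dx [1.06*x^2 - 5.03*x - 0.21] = 2.12*x - 5.03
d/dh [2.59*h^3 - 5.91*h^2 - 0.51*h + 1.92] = 7.77*h^2 - 11.82*h - 0.51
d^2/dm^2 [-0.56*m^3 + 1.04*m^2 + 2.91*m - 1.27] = 2.08 - 3.36*m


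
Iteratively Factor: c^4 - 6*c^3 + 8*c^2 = (c)*(c^3 - 6*c^2 + 8*c) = c*(c - 2)*(c^2 - 4*c) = c*(c - 4)*(c - 2)*(c)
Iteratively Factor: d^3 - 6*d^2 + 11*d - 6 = (d - 2)*(d^2 - 4*d + 3) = (d - 3)*(d - 2)*(d - 1)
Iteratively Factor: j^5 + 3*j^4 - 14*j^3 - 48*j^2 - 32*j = (j + 1)*(j^4 + 2*j^3 - 16*j^2 - 32*j) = (j + 1)*(j + 2)*(j^3 - 16*j) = (j - 4)*(j + 1)*(j + 2)*(j^2 + 4*j) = j*(j - 4)*(j + 1)*(j + 2)*(j + 4)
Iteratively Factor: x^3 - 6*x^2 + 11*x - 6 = (x - 1)*(x^2 - 5*x + 6) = (x - 3)*(x - 1)*(x - 2)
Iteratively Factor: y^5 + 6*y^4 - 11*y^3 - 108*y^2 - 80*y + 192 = (y - 4)*(y^4 + 10*y^3 + 29*y^2 + 8*y - 48) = (y - 4)*(y + 4)*(y^3 + 6*y^2 + 5*y - 12) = (y - 4)*(y - 1)*(y + 4)*(y^2 + 7*y + 12) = (y - 4)*(y - 1)*(y + 3)*(y + 4)*(y + 4)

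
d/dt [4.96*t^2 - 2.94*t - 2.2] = 9.92*t - 2.94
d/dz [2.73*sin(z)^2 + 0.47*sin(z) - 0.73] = (5.46*sin(z) + 0.47)*cos(z)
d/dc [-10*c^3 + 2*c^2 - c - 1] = -30*c^2 + 4*c - 1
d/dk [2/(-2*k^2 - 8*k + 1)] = 8*(k + 2)/(2*k^2 + 8*k - 1)^2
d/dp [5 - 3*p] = -3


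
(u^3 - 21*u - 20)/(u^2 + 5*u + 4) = u - 5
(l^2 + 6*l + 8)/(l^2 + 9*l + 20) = (l + 2)/(l + 5)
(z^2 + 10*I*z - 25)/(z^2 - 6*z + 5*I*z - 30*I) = (z + 5*I)/(z - 6)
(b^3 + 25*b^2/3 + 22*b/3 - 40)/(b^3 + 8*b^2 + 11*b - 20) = (b^2 + 13*b/3 - 10)/(b^2 + 4*b - 5)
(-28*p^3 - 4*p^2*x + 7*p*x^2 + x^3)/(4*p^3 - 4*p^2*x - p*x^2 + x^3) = (7*p + x)/(-p + x)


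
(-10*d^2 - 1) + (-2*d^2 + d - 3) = -12*d^2 + d - 4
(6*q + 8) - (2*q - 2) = 4*q + 10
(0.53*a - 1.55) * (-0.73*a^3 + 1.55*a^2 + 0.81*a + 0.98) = -0.3869*a^4 + 1.953*a^3 - 1.9732*a^2 - 0.7361*a - 1.519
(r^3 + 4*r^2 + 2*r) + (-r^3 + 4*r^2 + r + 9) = 8*r^2 + 3*r + 9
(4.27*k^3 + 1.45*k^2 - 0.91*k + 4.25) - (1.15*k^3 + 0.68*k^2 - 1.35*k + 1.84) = 3.12*k^3 + 0.77*k^2 + 0.44*k + 2.41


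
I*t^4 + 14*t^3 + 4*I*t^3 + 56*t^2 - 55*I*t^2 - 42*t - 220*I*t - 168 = (t + 4)*(t - 7*I)*(t - 6*I)*(I*t + 1)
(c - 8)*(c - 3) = c^2 - 11*c + 24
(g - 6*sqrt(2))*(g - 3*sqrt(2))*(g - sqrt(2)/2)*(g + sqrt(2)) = g^4 - 17*sqrt(2)*g^3/2 + 26*g^2 + 27*sqrt(2)*g - 36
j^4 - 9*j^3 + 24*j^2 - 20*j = j*(j - 5)*(j - 2)^2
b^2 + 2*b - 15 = (b - 3)*(b + 5)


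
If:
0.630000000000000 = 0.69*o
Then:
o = 0.91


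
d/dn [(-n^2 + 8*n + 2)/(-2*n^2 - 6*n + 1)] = 2*(11*n^2 + 3*n + 10)/(4*n^4 + 24*n^3 + 32*n^2 - 12*n + 1)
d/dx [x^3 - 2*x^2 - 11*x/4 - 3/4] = 3*x^2 - 4*x - 11/4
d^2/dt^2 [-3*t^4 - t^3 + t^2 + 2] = -36*t^2 - 6*t + 2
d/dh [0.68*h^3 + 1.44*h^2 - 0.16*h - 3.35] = 2.04*h^2 + 2.88*h - 0.16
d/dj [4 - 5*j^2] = -10*j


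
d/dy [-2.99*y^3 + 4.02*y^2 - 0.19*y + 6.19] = -8.97*y^2 + 8.04*y - 0.19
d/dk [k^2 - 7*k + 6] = 2*k - 7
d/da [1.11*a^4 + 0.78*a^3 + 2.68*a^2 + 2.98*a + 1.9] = 4.44*a^3 + 2.34*a^2 + 5.36*a + 2.98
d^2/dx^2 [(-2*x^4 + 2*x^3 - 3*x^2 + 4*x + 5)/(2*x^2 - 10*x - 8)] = (-2*x^6 + 30*x^5 - 126*x^4 - 273*x^3 - 93*x^2 + 69*x + 17)/(x^6 - 15*x^5 + 63*x^4 - 5*x^3 - 252*x^2 - 240*x - 64)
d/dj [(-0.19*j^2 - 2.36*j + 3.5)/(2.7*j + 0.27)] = (-0.513*j^2 - 0.1026*j - 10.0872)/(7.29*j^2 + 1.458*j + 0.0729)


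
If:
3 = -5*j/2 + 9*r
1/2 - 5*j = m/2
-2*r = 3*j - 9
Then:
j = 75/32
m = -359/16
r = 63/64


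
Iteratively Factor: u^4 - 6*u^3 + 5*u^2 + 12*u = (u)*(u^3 - 6*u^2 + 5*u + 12) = u*(u + 1)*(u^2 - 7*u + 12) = u*(u - 3)*(u + 1)*(u - 4)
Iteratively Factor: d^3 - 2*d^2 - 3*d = (d - 3)*(d^2 + d) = d*(d - 3)*(d + 1)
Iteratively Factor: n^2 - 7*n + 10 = (n - 5)*(n - 2)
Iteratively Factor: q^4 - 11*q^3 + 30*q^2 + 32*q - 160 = (q - 4)*(q^3 - 7*q^2 + 2*q + 40) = (q - 4)^2*(q^2 - 3*q - 10) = (q - 4)^2*(q + 2)*(q - 5)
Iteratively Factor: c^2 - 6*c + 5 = (c - 5)*(c - 1)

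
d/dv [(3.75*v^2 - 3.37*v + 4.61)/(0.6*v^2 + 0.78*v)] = (4.947*v^2 - 5.532*v - 3.5958)/(v^2*(0.36*v^2 + 0.936*v + 0.6084))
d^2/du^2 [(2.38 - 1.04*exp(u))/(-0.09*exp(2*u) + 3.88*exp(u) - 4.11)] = (0.008424*exp(4*u) + 0.286056*exp(3*u) + 0.185112000000011*exp(2*u) - 15.723352*exp(u) - 20.3856)*exp(u)/(0.000729*exp(6*u) - 0.094284*exp(5*u) + 4.164561*exp(4*u) - 67.022344*exp(3*u) + 190.181619*exp(2*u) - 196.624044*exp(u) + 69.426531)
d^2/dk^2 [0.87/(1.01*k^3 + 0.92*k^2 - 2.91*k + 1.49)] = (-(5.2722*k + 1.6008)*(1.01*k^3 + 0.92*k^2 - 2.91*k + 1.49) + 0.87*(3.03*k^2 + 1.84*k - 2.91)*(6.06*k^2 + 3.68*k - 5.82))/(1.01*k^3 + 0.92*k^2 - 2.91*k + 1.49)^3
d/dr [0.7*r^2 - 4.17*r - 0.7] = 1.4*r - 4.17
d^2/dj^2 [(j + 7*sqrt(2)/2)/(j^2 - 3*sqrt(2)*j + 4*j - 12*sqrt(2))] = ((2*j + 7*sqrt(2))*(2*j - 3*sqrt(2) + 4)^2 - (6*j + sqrt(2) + 8)*(j^2 - 3*sqrt(2)*j + 4*j - 12*sqrt(2)))/(j^2 - 3*sqrt(2)*j + 4*j - 12*sqrt(2))^3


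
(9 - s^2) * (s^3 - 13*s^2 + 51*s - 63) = -s^5 + 13*s^4 - 42*s^3 - 54*s^2 + 459*s - 567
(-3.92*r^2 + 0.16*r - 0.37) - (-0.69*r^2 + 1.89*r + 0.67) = -3.23*r^2 - 1.73*r - 1.04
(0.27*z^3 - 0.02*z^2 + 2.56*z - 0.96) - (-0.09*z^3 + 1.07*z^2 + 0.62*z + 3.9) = 0.36*z^3 - 1.09*z^2 + 1.94*z - 4.86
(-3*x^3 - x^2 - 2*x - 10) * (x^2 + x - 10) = -3*x^5 - 4*x^4 + 27*x^3 - 2*x^2 + 10*x + 100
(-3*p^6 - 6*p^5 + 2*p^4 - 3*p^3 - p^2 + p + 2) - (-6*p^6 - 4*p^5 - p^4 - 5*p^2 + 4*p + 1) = 3*p^6 - 2*p^5 + 3*p^4 - 3*p^3 + 4*p^2 - 3*p + 1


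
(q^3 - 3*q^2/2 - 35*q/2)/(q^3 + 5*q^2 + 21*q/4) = 2*(q - 5)/(2*q + 3)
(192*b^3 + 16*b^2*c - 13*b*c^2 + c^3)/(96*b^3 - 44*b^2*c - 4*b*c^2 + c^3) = (24*b^2 + 5*b*c - c^2)/(12*b^2 - 4*b*c - c^2)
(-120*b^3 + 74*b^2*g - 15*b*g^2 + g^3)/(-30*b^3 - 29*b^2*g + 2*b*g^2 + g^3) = (24*b^2 - 10*b*g + g^2)/(6*b^2 + 7*b*g + g^2)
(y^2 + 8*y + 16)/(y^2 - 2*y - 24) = (y + 4)/(y - 6)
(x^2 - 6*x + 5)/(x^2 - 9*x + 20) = (x - 1)/(x - 4)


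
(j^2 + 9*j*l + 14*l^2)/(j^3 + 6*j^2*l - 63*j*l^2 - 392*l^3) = (j + 2*l)/(j^2 - j*l - 56*l^2)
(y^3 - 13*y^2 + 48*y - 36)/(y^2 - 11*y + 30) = (y^2 - 7*y + 6)/(y - 5)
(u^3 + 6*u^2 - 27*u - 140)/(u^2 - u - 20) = u + 7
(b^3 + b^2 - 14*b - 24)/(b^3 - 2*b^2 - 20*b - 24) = (b^2 - b - 12)/(b^2 - 4*b - 12)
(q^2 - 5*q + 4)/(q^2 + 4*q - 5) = (q - 4)/(q + 5)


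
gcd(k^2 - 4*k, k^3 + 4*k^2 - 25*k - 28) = k - 4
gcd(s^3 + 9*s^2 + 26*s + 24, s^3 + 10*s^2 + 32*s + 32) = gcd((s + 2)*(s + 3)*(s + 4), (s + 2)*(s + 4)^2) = s^2 + 6*s + 8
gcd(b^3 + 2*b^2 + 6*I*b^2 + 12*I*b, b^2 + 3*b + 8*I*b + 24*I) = 1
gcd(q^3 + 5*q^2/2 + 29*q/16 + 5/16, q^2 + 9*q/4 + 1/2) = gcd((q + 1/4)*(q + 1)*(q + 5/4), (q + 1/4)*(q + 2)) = q + 1/4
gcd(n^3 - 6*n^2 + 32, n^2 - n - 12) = n - 4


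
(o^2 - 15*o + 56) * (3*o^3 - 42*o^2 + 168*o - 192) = 3*o^5 - 87*o^4 + 966*o^3 - 5064*o^2 + 12288*o - 10752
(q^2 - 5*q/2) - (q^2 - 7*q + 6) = 9*q/2 - 6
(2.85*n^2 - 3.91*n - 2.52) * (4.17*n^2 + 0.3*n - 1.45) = 11.8845*n^4 - 15.4497*n^3 - 15.8139*n^2 + 4.9135*n + 3.654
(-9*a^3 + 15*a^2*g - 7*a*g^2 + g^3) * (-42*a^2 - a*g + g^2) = 378*a^5 - 621*a^4*g + 270*a^3*g^2 - 20*a^2*g^3 - 8*a*g^4 + g^5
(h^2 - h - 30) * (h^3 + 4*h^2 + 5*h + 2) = h^5 + 3*h^4 - 29*h^3 - 123*h^2 - 152*h - 60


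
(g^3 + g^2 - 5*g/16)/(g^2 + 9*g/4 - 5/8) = g*(4*g + 5)/(2*(2*g + 5))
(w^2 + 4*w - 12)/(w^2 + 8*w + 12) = (w - 2)/(w + 2)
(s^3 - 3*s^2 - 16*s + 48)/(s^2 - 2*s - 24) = (s^2 - 7*s + 12)/(s - 6)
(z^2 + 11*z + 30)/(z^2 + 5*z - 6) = (z + 5)/(z - 1)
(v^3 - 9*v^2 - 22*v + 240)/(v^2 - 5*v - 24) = (v^2 - v - 30)/(v + 3)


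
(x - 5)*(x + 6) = x^2 + x - 30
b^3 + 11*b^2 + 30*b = b*(b + 5)*(b + 6)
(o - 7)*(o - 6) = o^2 - 13*o + 42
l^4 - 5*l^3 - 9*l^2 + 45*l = l*(l - 5)*(l - 3)*(l + 3)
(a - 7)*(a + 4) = a^2 - 3*a - 28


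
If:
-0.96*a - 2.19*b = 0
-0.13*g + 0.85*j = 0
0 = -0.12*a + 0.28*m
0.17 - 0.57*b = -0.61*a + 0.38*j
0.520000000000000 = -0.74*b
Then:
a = 1.60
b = -0.70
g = 26.64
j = 4.07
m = 0.69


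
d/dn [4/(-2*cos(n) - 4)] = -2*sin(n)/(cos(n) + 2)^2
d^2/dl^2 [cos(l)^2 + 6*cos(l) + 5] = -6*cos(l) - 2*cos(2*l)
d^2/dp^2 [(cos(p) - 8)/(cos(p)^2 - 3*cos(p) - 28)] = (9*sin(p)^4*cos(p) - 29*sin(p)^4 + 1062*sin(p)^2 + 1322*cos(p) + 123*cos(3*p)/2 - cos(5*p)/2 - 273)/(sin(p)^2 + 3*cos(p) + 27)^3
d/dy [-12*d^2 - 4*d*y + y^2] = -4*d + 2*y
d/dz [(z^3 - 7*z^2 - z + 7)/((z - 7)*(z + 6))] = (z^2 + 12*z + 1)/(z^2 + 12*z + 36)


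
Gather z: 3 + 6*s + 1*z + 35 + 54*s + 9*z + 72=60*s + 10*z + 110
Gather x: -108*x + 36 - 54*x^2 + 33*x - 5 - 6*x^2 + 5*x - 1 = -60*x^2 - 70*x + 30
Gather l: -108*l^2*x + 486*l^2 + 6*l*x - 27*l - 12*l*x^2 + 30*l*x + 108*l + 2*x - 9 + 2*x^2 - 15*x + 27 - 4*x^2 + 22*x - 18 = l^2*(486 - 108*x) + l*(-12*x^2 + 36*x + 81) - 2*x^2 + 9*x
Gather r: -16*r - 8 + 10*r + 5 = -6*r - 3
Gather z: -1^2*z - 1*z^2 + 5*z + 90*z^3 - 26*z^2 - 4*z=90*z^3 - 27*z^2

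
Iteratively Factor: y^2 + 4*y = (y + 4)*(y)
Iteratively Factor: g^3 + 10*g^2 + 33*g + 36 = (g + 3)*(g^2 + 7*g + 12) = (g + 3)*(g + 4)*(g + 3)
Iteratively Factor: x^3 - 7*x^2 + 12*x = (x - 3)*(x^2 - 4*x) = (x - 4)*(x - 3)*(x)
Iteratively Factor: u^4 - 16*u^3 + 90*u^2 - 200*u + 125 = (u - 5)*(u^3 - 11*u^2 + 35*u - 25) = (u - 5)^2*(u^2 - 6*u + 5) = (u - 5)^2*(u - 1)*(u - 5)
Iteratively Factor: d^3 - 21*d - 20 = (d - 5)*(d^2 + 5*d + 4) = (d - 5)*(d + 4)*(d + 1)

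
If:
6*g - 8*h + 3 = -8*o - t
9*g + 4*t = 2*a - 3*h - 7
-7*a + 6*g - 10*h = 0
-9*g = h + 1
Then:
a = 64*t/53 + 94/53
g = 14*t/159 + 4/159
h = -42*t/53 - 65/53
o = -417*t/424 - 687/424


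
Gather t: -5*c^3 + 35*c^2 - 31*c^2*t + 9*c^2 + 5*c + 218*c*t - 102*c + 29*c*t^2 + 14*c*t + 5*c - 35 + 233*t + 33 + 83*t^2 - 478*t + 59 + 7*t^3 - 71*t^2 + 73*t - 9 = -5*c^3 + 44*c^2 - 92*c + 7*t^3 + t^2*(29*c + 12) + t*(-31*c^2 + 232*c - 172) + 48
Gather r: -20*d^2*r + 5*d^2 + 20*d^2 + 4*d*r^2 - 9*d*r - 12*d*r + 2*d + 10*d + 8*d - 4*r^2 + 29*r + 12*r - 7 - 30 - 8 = 25*d^2 + 20*d + r^2*(4*d - 4) + r*(-20*d^2 - 21*d + 41) - 45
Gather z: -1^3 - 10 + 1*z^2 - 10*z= z^2 - 10*z - 11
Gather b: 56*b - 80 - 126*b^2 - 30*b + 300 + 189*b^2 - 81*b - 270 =63*b^2 - 55*b - 50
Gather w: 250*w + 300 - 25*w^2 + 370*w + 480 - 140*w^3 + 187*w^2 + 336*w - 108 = -140*w^3 + 162*w^2 + 956*w + 672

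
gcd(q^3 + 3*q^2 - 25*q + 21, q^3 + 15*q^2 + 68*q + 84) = q + 7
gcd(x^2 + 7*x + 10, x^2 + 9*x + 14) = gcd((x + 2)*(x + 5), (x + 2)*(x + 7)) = x + 2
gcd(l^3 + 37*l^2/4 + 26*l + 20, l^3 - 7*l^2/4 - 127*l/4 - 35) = l^2 + 21*l/4 + 5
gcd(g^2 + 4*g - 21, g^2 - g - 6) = g - 3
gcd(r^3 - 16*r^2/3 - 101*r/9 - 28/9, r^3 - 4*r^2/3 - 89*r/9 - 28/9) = r + 1/3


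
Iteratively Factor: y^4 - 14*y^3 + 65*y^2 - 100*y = (y - 5)*(y^3 - 9*y^2 + 20*y) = (y - 5)*(y - 4)*(y^2 - 5*y) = y*(y - 5)*(y - 4)*(y - 5)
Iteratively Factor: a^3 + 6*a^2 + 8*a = (a + 4)*(a^2 + 2*a) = (a + 2)*(a + 4)*(a)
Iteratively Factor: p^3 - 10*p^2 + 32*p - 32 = (p - 4)*(p^2 - 6*p + 8) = (p - 4)*(p - 2)*(p - 4)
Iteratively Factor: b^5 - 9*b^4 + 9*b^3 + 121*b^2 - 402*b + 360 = (b - 2)*(b^4 - 7*b^3 - 5*b^2 + 111*b - 180) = (b - 3)*(b - 2)*(b^3 - 4*b^2 - 17*b + 60) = (b - 3)*(b - 2)*(b + 4)*(b^2 - 8*b + 15) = (b - 5)*(b - 3)*(b - 2)*(b + 4)*(b - 3)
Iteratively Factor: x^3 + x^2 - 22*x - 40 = (x + 4)*(x^2 - 3*x - 10) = (x - 5)*(x + 4)*(x + 2)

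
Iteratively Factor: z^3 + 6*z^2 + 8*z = (z + 4)*(z^2 + 2*z) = z*(z + 4)*(z + 2)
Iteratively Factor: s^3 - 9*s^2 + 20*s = (s - 4)*(s^2 - 5*s) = (s - 5)*(s - 4)*(s)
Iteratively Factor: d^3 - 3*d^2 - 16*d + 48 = (d - 3)*(d^2 - 16) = (d - 4)*(d - 3)*(d + 4)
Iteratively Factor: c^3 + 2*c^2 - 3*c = (c)*(c^2 + 2*c - 3) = c*(c - 1)*(c + 3)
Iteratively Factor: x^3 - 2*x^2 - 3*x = (x + 1)*(x^2 - 3*x) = x*(x + 1)*(x - 3)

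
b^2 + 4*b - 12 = (b - 2)*(b + 6)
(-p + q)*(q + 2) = -p*q - 2*p + q^2 + 2*q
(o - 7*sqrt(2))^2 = o^2 - 14*sqrt(2)*o + 98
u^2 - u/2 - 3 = (u - 2)*(u + 3/2)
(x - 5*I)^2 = x^2 - 10*I*x - 25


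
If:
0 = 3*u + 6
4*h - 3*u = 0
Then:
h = -3/2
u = -2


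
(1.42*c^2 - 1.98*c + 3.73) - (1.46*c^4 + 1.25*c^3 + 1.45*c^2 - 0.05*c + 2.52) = -1.46*c^4 - 1.25*c^3 - 0.03*c^2 - 1.93*c + 1.21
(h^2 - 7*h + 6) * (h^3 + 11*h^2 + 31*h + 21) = h^5 + 4*h^4 - 40*h^3 - 130*h^2 + 39*h + 126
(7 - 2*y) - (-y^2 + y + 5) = y^2 - 3*y + 2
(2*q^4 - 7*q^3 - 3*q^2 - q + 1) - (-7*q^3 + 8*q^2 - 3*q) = 2*q^4 - 11*q^2 + 2*q + 1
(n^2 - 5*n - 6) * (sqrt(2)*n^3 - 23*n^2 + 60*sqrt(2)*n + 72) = sqrt(2)*n^5 - 23*n^4 - 5*sqrt(2)*n^4 + 54*sqrt(2)*n^3 + 115*n^3 - 300*sqrt(2)*n^2 + 210*n^2 - 360*sqrt(2)*n - 360*n - 432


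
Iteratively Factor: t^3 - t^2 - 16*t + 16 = (t - 1)*(t^2 - 16) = (t - 1)*(t + 4)*(t - 4)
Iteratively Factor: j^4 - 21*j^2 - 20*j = (j + 4)*(j^3 - 4*j^2 - 5*j) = j*(j + 4)*(j^2 - 4*j - 5) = j*(j + 1)*(j + 4)*(j - 5)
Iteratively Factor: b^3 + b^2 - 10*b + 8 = (b - 1)*(b^2 + 2*b - 8) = (b - 1)*(b + 4)*(b - 2)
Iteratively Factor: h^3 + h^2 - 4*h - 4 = (h + 1)*(h^2 - 4) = (h - 2)*(h + 1)*(h + 2)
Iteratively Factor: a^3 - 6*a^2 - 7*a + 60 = (a - 4)*(a^2 - 2*a - 15) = (a - 5)*(a - 4)*(a + 3)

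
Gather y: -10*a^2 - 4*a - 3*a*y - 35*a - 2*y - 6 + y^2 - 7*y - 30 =-10*a^2 - 39*a + y^2 + y*(-3*a - 9) - 36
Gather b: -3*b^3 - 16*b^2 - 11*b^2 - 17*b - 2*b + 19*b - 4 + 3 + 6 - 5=-3*b^3 - 27*b^2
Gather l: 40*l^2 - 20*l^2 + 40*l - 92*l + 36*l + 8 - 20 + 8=20*l^2 - 16*l - 4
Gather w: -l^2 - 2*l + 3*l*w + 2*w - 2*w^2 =-l^2 - 2*l - 2*w^2 + w*(3*l + 2)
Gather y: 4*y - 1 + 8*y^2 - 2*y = 8*y^2 + 2*y - 1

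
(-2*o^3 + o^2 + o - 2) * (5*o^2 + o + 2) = -10*o^5 + 3*o^4 + 2*o^3 - 7*o^2 - 4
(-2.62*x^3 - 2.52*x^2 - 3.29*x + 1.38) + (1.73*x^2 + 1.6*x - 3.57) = -2.62*x^3 - 0.79*x^2 - 1.69*x - 2.19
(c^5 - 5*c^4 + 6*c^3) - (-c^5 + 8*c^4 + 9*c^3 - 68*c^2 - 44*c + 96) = 2*c^5 - 13*c^4 - 3*c^3 + 68*c^2 + 44*c - 96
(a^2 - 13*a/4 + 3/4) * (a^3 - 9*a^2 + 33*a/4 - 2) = a^5 - 49*a^4/4 + 153*a^3/4 - 569*a^2/16 + 203*a/16 - 3/2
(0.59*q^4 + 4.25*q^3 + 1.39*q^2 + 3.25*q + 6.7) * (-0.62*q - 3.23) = -0.3658*q^5 - 4.5407*q^4 - 14.5893*q^3 - 6.5047*q^2 - 14.6515*q - 21.641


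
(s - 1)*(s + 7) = s^2 + 6*s - 7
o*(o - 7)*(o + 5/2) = o^3 - 9*o^2/2 - 35*o/2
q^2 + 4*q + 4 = (q + 2)^2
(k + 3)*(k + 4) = k^2 + 7*k + 12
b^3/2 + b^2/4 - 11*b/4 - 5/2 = (b/2 + 1)*(b - 5/2)*(b + 1)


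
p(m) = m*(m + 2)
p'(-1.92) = -1.84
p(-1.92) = -0.15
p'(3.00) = 8.00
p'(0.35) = 2.70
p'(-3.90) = -5.80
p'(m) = 2*m + 2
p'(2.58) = 7.16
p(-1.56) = -0.69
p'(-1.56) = -1.12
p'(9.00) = 20.00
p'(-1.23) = -0.46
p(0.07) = 0.14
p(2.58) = 11.82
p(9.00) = 99.00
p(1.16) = 3.67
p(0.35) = 0.82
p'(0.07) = 2.14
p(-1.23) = -0.95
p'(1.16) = 4.32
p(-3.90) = 7.41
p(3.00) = 15.00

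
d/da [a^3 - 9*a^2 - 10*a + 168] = 3*a^2 - 18*a - 10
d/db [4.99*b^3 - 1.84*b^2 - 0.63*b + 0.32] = 14.97*b^2 - 3.68*b - 0.63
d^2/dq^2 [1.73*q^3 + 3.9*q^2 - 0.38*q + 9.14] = 10.38*q + 7.8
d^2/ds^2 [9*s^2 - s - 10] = 18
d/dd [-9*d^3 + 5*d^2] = d*(10 - 27*d)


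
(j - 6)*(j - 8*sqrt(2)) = j^2 - 8*sqrt(2)*j - 6*j + 48*sqrt(2)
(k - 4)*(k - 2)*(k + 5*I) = k^3 - 6*k^2 + 5*I*k^2 + 8*k - 30*I*k + 40*I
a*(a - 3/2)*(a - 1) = a^3 - 5*a^2/2 + 3*a/2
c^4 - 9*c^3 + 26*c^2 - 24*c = c*(c - 4)*(c - 3)*(c - 2)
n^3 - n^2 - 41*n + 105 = (n - 5)*(n - 3)*(n + 7)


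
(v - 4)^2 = v^2 - 8*v + 16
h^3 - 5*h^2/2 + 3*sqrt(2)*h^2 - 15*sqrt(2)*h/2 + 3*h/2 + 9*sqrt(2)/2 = (h - 3/2)*(h - 1)*(h + 3*sqrt(2))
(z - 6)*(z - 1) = z^2 - 7*z + 6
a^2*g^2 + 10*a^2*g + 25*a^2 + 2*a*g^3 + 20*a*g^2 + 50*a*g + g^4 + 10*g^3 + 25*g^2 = (a + g)^2*(g + 5)^2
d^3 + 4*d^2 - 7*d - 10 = (d - 2)*(d + 1)*(d + 5)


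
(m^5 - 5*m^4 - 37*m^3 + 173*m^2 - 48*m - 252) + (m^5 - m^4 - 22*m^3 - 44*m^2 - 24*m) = 2*m^5 - 6*m^4 - 59*m^3 + 129*m^2 - 72*m - 252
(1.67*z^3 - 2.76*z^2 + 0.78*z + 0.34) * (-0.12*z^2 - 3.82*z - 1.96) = -0.2004*z^5 - 6.0482*z^4 + 7.1764*z^3 + 2.3892*z^2 - 2.8276*z - 0.6664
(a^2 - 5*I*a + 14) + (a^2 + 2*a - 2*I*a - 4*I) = 2*a^2 + 2*a - 7*I*a + 14 - 4*I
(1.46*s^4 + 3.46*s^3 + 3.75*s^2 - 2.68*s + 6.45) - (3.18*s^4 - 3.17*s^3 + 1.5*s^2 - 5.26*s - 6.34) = -1.72*s^4 + 6.63*s^3 + 2.25*s^2 + 2.58*s + 12.79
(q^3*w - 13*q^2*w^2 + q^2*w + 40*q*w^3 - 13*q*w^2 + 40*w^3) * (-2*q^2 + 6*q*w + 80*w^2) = -2*q^5*w + 32*q^4*w^2 - 2*q^4*w - 78*q^3*w^3 + 32*q^3*w^2 - 800*q^2*w^4 - 78*q^2*w^3 + 3200*q*w^5 - 800*q*w^4 + 3200*w^5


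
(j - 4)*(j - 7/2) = j^2 - 15*j/2 + 14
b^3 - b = b*(b - 1)*(b + 1)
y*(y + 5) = y^2 + 5*y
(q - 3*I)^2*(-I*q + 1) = -I*q^3 - 5*q^2 + 3*I*q - 9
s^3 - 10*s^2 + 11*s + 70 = (s - 7)*(s - 5)*(s + 2)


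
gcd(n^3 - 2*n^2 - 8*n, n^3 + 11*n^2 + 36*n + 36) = n + 2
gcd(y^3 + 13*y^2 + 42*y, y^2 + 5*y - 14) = y + 7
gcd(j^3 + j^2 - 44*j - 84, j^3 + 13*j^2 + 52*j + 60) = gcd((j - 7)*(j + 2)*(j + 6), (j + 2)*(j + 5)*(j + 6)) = j^2 + 8*j + 12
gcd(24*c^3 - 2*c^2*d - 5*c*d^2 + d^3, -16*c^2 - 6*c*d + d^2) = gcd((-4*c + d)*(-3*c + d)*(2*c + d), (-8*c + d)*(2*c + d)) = 2*c + d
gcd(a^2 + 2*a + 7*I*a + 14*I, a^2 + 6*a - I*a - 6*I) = 1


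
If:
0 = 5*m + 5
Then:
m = -1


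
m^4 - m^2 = m^2*(m - 1)*(m + 1)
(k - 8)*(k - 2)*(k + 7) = k^3 - 3*k^2 - 54*k + 112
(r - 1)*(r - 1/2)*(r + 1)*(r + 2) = r^4 + 3*r^3/2 - 2*r^2 - 3*r/2 + 1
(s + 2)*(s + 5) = s^2 + 7*s + 10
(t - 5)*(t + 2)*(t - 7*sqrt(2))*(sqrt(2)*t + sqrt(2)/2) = sqrt(2)*t^4 - 14*t^3 - 5*sqrt(2)*t^3/2 - 23*sqrt(2)*t^2/2 + 35*t^2 - 5*sqrt(2)*t + 161*t + 70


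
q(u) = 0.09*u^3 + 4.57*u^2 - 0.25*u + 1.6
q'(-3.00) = -25.24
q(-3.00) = 41.05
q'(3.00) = 29.60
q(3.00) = 44.41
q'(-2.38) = -20.47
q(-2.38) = 26.87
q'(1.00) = 9.16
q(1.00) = 6.01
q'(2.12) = 20.34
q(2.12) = 22.47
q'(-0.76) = -7.04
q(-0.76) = 4.39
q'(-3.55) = -29.29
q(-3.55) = 56.05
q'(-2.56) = -21.88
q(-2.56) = 30.68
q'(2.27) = 21.89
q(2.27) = 25.63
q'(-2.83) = -23.95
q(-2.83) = 36.87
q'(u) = 0.27*u^2 + 9.14*u - 0.25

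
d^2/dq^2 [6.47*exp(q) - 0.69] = 6.47*exp(q)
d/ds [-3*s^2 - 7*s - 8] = -6*s - 7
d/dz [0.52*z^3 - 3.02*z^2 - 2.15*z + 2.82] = 1.56*z^2 - 6.04*z - 2.15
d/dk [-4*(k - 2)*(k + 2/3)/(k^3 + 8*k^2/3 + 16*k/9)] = 12*(9*k^3 - 36*k^2 - 36*k - 16)/(k^2*(27*k^3 + 108*k^2 + 144*k + 64))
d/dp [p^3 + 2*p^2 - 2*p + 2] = 3*p^2 + 4*p - 2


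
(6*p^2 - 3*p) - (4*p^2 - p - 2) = 2*p^2 - 2*p + 2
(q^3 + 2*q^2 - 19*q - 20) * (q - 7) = q^4 - 5*q^3 - 33*q^2 + 113*q + 140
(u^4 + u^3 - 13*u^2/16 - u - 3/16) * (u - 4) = u^5 - 3*u^4 - 77*u^3/16 + 9*u^2/4 + 61*u/16 + 3/4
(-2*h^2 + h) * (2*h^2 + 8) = -4*h^4 + 2*h^3 - 16*h^2 + 8*h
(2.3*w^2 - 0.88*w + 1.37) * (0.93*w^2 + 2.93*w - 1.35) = 2.139*w^4 + 5.9206*w^3 - 4.4093*w^2 + 5.2021*w - 1.8495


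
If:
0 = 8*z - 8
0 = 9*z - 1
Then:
No Solution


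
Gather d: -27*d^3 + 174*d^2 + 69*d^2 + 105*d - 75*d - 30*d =-27*d^3 + 243*d^2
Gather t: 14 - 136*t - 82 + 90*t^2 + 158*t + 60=90*t^2 + 22*t - 8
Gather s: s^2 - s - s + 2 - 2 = s^2 - 2*s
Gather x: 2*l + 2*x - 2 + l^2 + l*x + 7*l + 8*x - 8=l^2 + 9*l + x*(l + 10) - 10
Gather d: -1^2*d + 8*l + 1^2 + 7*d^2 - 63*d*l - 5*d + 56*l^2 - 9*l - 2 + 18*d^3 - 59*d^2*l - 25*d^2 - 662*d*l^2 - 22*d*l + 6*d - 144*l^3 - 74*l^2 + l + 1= 18*d^3 + d^2*(-59*l - 18) + d*(-662*l^2 - 85*l) - 144*l^3 - 18*l^2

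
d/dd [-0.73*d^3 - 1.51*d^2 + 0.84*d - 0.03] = -2.19*d^2 - 3.02*d + 0.84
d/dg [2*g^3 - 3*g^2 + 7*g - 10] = 6*g^2 - 6*g + 7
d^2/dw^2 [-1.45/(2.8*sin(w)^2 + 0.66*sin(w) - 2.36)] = (45.472*sin(w)^4 + 8.0388*sin(w)^3 - 29.24998*sin(w)^2 - 13.81908*sin(w) - 20.42644)/(2.8*sin(w)^2 + 0.66*sin(w) - 2.36)^3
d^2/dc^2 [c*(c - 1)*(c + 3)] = 6*c + 4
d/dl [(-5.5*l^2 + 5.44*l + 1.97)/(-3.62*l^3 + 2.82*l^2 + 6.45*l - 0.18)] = (-19.91*l^4 + 39.3856*l^3 - 29.4216*l^2 - 9.1308*l - 13.6857)/(13.1044*l^6 - 20.4168*l^5 - 38.7456*l^4 + 37.6812*l^3 + 40.5873*l^2 - 2.322*l + 0.0324)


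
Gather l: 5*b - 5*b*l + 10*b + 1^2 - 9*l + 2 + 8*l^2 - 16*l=15*b + 8*l^2 + l*(-5*b - 25) + 3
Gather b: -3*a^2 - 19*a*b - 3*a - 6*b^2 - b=-3*a^2 - 3*a - 6*b^2 + b*(-19*a - 1)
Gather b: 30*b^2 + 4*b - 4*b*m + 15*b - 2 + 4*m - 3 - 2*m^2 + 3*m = 30*b^2 + b*(19 - 4*m) - 2*m^2 + 7*m - 5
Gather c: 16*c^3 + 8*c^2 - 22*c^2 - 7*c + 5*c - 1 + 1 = 16*c^3 - 14*c^2 - 2*c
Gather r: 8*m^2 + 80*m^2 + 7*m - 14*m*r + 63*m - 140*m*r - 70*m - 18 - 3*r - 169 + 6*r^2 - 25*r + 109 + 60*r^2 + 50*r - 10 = 88*m^2 + 66*r^2 + r*(22 - 154*m) - 88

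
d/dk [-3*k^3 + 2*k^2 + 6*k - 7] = -9*k^2 + 4*k + 6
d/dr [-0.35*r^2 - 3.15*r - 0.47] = -0.7*r - 3.15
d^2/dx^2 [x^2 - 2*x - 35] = 2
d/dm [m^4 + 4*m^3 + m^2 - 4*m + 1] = 4*m^3 + 12*m^2 + 2*m - 4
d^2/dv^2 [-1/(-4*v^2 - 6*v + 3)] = 8*(-4*v^2 - 6*v + (4*v + 3)^2 + 3)/(4*v^2 + 6*v - 3)^3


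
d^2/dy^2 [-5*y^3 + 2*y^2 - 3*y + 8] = 4 - 30*y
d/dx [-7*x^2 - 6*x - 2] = -14*x - 6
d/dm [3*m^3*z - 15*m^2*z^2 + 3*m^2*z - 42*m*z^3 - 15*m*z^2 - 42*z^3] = 3*z*(3*m^2 - 10*m*z + 2*m - 14*z^2 - 5*z)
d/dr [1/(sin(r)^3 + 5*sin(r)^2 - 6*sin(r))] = (-3*cos(r) - 10/tan(r) + 6*cos(r)/sin(r)^2)/((sin(r) - 1)^2*(sin(r) + 6)^2)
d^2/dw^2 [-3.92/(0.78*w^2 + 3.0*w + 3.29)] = (4.769856*w^2 + 18.3456*w - 3.92*(1.56*w + 3.0)*(3.12*w + 6.0) + 20.119008)/(0.78*w^2 + 3.0*w + 3.29)^3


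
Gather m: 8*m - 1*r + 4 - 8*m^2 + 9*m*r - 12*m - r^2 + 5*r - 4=-8*m^2 + m*(9*r - 4) - r^2 + 4*r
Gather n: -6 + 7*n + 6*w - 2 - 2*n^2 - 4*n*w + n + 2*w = -2*n^2 + n*(8 - 4*w) + 8*w - 8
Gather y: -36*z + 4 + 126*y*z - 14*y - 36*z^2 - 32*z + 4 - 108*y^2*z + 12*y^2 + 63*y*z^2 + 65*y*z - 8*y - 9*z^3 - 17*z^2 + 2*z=y^2*(12 - 108*z) + y*(63*z^2 + 191*z - 22) - 9*z^3 - 53*z^2 - 66*z + 8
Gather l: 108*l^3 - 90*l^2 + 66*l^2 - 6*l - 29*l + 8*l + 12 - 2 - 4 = 108*l^3 - 24*l^2 - 27*l + 6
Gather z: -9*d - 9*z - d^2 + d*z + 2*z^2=-d^2 - 9*d + 2*z^2 + z*(d - 9)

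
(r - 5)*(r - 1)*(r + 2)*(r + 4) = r^4 - 23*r^2 - 18*r + 40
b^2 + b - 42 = (b - 6)*(b + 7)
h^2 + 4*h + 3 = (h + 1)*(h + 3)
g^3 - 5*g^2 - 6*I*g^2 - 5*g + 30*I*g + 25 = (g - 5)*(g - 5*I)*(g - I)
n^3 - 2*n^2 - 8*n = n*(n - 4)*(n + 2)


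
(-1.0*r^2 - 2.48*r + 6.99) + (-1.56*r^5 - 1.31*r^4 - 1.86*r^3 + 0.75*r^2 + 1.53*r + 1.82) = -1.56*r^5 - 1.31*r^4 - 1.86*r^3 - 0.25*r^2 - 0.95*r + 8.81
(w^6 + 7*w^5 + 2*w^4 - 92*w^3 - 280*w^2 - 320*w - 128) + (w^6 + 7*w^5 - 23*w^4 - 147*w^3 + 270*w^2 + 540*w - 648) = 2*w^6 + 14*w^5 - 21*w^4 - 239*w^3 - 10*w^2 + 220*w - 776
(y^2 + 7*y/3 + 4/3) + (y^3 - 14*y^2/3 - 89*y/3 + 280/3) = y^3 - 11*y^2/3 - 82*y/3 + 284/3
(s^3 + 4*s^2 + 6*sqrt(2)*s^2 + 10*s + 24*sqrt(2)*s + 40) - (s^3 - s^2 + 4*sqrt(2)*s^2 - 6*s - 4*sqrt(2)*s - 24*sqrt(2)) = 2*sqrt(2)*s^2 + 5*s^2 + 16*s + 28*sqrt(2)*s + 24*sqrt(2) + 40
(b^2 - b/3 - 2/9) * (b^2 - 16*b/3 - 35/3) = b^4 - 17*b^3/3 - 91*b^2/9 + 137*b/27 + 70/27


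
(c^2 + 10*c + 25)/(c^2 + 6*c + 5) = (c + 5)/(c + 1)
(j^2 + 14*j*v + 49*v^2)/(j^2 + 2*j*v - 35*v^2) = (-j - 7*v)/(-j + 5*v)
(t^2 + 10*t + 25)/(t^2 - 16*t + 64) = (t^2 + 10*t + 25)/(t^2 - 16*t + 64)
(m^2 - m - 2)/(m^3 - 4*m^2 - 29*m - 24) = (m - 2)/(m^2 - 5*m - 24)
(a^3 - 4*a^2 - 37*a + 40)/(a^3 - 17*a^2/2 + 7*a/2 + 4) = 2*(a + 5)/(2*a + 1)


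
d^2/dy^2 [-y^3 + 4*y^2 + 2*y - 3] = 8 - 6*y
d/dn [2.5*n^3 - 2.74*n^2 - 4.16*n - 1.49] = 7.5*n^2 - 5.48*n - 4.16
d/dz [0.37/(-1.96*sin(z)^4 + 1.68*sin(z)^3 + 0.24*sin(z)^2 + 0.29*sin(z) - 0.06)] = (2.9008*sin(z)^3 - 1.8648*sin(z)^2 - 0.1776*sin(z) - 0.1073)*cos(z)/(-1.96*sin(z)^4 + 1.68*sin(z)^3 + 0.24*sin(z)^2 + 0.29*sin(z) - 0.06)^2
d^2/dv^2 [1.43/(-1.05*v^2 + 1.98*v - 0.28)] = (3.15315*v^2 - 5.94594*v - 1.43*(2.1*v - 1.98)*(4.2*v - 3.96) + 0.84084)/(1.05*v^2 - 1.98*v + 0.28)^3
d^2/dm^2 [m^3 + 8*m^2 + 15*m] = 6*m + 16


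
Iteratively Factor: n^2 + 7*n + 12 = (n + 3)*(n + 4)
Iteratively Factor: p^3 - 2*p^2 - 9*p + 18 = (p + 3)*(p^2 - 5*p + 6) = (p - 2)*(p + 3)*(p - 3)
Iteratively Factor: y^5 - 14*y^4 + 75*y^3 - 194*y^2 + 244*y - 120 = (y - 5)*(y^4 - 9*y^3 + 30*y^2 - 44*y + 24) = (y - 5)*(y - 3)*(y^3 - 6*y^2 + 12*y - 8) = (y - 5)*(y - 3)*(y - 2)*(y^2 - 4*y + 4) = (y - 5)*(y - 3)*(y - 2)^2*(y - 2)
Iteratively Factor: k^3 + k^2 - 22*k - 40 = (k - 5)*(k^2 + 6*k + 8) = (k - 5)*(k + 4)*(k + 2)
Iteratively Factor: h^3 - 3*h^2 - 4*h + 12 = (h - 2)*(h^2 - h - 6) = (h - 2)*(h + 2)*(h - 3)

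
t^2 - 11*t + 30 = (t - 6)*(t - 5)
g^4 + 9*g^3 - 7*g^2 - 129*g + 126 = (g - 3)*(g - 1)*(g + 6)*(g + 7)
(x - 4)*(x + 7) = x^2 + 3*x - 28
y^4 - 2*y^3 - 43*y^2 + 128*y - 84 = (y - 6)*(y - 2)*(y - 1)*(y + 7)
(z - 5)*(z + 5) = z^2 - 25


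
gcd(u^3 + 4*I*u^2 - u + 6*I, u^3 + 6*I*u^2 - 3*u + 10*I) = u^2 + I*u + 2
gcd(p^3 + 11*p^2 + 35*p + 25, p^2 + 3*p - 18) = 1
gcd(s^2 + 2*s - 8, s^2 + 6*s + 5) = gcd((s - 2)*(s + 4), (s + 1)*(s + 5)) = 1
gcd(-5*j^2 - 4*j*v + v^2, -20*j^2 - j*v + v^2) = -5*j + v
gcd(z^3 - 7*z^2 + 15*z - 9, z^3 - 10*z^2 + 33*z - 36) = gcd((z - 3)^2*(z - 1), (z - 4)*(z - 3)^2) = z^2 - 6*z + 9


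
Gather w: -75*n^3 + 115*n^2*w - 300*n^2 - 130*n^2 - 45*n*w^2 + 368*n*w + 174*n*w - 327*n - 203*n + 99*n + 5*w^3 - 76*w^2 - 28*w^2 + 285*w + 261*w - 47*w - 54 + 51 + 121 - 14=-75*n^3 - 430*n^2 - 431*n + 5*w^3 + w^2*(-45*n - 104) + w*(115*n^2 + 542*n + 499) + 104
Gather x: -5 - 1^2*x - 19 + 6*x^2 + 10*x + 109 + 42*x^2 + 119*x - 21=48*x^2 + 128*x + 64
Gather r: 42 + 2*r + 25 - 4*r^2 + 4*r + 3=-4*r^2 + 6*r + 70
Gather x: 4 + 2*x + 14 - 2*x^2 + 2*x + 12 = -2*x^2 + 4*x + 30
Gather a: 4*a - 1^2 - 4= 4*a - 5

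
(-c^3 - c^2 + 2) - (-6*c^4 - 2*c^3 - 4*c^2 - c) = 6*c^4 + c^3 + 3*c^2 + c + 2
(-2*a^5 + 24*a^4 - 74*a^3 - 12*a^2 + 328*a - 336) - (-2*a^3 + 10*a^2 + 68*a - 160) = -2*a^5 + 24*a^4 - 72*a^3 - 22*a^2 + 260*a - 176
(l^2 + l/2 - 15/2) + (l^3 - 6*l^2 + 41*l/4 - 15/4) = l^3 - 5*l^2 + 43*l/4 - 45/4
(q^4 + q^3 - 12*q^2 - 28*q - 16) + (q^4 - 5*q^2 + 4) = 2*q^4 + q^3 - 17*q^2 - 28*q - 12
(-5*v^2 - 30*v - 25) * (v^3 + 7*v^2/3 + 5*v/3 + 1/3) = -5*v^5 - 125*v^4/3 - 310*v^3/3 - 110*v^2 - 155*v/3 - 25/3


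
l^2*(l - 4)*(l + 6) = l^4 + 2*l^3 - 24*l^2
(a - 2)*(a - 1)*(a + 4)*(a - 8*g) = a^4 - 8*a^3*g + a^3 - 8*a^2*g - 10*a^2 + 80*a*g + 8*a - 64*g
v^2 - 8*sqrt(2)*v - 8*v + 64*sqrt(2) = (v - 8)*(v - 8*sqrt(2))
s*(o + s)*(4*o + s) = 4*o^2*s + 5*o*s^2 + s^3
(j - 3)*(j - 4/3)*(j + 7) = j^3 + 8*j^2/3 - 79*j/3 + 28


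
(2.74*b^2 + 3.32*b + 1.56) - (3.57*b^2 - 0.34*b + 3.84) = -0.83*b^2 + 3.66*b - 2.28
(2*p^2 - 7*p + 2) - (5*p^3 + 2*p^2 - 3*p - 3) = -5*p^3 - 4*p + 5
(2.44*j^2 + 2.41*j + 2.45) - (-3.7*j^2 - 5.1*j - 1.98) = 6.14*j^2 + 7.51*j + 4.43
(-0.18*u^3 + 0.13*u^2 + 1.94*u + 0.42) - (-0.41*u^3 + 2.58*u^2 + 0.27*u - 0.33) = 0.23*u^3 - 2.45*u^2 + 1.67*u + 0.75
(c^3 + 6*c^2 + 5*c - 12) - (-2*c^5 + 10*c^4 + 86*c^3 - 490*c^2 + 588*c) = 2*c^5 - 10*c^4 - 85*c^3 + 496*c^2 - 583*c - 12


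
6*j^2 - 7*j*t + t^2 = (-6*j + t)*(-j + t)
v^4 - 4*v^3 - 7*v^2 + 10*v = v*(v - 5)*(v - 1)*(v + 2)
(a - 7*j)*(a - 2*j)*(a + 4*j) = a^3 - 5*a^2*j - 22*a*j^2 + 56*j^3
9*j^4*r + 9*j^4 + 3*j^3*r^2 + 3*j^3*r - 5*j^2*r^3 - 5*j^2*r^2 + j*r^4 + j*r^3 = (-3*j + r)^2*(j + r)*(j*r + j)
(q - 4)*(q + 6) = q^2 + 2*q - 24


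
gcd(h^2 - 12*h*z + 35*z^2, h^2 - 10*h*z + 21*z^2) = -h + 7*z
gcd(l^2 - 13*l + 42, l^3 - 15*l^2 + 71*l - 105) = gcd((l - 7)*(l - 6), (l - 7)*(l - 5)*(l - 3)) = l - 7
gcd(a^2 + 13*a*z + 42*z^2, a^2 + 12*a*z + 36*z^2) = a + 6*z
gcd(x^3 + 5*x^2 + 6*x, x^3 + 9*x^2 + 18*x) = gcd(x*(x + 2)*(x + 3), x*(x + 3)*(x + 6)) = x^2 + 3*x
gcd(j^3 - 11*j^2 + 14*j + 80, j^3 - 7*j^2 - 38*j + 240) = j^2 - 13*j + 40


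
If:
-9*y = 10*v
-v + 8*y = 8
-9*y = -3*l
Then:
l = 240/89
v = -72/89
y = 80/89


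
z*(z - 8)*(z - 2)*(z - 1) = z^4 - 11*z^3 + 26*z^2 - 16*z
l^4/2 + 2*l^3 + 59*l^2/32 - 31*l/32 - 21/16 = (l/2 + 1)*(l - 3/4)*(l + 1)*(l + 7/4)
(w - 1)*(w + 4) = w^2 + 3*w - 4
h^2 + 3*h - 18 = (h - 3)*(h + 6)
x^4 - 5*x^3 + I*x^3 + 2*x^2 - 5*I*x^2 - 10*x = x*(x - 5)*(x - I)*(x + 2*I)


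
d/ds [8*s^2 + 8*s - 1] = 16*s + 8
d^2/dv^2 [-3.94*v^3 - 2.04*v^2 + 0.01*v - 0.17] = -23.64*v - 4.08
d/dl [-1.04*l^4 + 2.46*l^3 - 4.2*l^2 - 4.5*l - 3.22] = -4.16*l^3 + 7.38*l^2 - 8.4*l - 4.5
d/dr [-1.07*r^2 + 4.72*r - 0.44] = 4.72 - 2.14*r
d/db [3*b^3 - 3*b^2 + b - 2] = 9*b^2 - 6*b + 1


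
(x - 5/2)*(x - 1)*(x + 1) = x^3 - 5*x^2/2 - x + 5/2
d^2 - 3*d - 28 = (d - 7)*(d + 4)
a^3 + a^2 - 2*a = a*(a - 1)*(a + 2)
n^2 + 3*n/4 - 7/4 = (n - 1)*(n + 7/4)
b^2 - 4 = (b - 2)*(b + 2)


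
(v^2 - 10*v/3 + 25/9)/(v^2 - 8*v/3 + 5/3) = (v - 5/3)/(v - 1)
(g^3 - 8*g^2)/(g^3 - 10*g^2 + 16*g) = g/(g - 2)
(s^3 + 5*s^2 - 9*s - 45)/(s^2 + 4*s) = (s^3 + 5*s^2 - 9*s - 45)/(s*(s + 4))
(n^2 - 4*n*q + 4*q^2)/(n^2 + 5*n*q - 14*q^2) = (n - 2*q)/(n + 7*q)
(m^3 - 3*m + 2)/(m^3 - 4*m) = (m^2 - 2*m + 1)/(m*(m - 2))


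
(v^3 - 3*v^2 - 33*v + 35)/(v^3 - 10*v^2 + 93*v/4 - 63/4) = 4*(v^2 + 4*v - 5)/(4*v^2 - 12*v + 9)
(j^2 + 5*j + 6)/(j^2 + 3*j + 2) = (j + 3)/(j + 1)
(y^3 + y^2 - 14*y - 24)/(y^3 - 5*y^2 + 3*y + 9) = (y^3 + y^2 - 14*y - 24)/(y^3 - 5*y^2 + 3*y + 9)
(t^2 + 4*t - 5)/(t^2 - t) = (t + 5)/t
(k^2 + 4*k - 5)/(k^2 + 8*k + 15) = (k - 1)/(k + 3)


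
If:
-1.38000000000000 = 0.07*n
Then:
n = -19.71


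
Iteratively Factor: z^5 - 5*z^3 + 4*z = (z - 2)*(z^4 + 2*z^3 - z^2 - 2*z) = (z - 2)*(z + 1)*(z^3 + z^2 - 2*z) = (z - 2)*(z + 1)*(z + 2)*(z^2 - z) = (z - 2)*(z - 1)*(z + 1)*(z + 2)*(z)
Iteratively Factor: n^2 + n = (n + 1)*(n)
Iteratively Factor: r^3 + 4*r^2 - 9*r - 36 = (r - 3)*(r^2 + 7*r + 12) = (r - 3)*(r + 3)*(r + 4)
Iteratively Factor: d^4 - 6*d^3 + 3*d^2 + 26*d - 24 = (d - 4)*(d^3 - 2*d^2 - 5*d + 6) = (d - 4)*(d - 1)*(d^2 - d - 6) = (d - 4)*(d - 3)*(d - 1)*(d + 2)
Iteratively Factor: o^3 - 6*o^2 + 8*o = (o - 4)*(o^2 - 2*o) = o*(o - 4)*(o - 2)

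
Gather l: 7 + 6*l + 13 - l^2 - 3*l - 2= -l^2 + 3*l + 18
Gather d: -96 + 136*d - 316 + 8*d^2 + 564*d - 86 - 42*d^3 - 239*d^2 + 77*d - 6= -42*d^3 - 231*d^2 + 777*d - 504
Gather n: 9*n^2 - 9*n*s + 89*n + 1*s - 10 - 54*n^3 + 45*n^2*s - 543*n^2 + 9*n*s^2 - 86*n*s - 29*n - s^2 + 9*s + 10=-54*n^3 + n^2*(45*s - 534) + n*(9*s^2 - 95*s + 60) - s^2 + 10*s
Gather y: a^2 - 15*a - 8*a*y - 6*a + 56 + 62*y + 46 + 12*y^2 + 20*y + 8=a^2 - 21*a + 12*y^2 + y*(82 - 8*a) + 110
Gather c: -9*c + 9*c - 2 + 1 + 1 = 0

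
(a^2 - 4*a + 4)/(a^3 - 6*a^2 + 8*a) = (a - 2)/(a*(a - 4))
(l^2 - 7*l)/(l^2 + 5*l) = (l - 7)/(l + 5)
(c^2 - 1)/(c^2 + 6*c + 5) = (c - 1)/(c + 5)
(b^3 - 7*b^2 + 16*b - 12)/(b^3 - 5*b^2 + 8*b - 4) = (b - 3)/(b - 1)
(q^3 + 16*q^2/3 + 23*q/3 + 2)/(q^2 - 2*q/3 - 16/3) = (3*q^2 + 10*q + 3)/(3*q - 8)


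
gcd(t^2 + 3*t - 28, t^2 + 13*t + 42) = t + 7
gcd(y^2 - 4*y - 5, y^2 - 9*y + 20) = y - 5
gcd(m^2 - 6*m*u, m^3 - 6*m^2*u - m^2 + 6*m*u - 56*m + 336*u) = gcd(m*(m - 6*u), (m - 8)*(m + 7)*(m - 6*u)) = -m + 6*u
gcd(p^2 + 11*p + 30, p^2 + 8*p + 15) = p + 5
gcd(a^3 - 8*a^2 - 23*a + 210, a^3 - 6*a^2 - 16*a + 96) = a - 6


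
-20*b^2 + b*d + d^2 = (-4*b + d)*(5*b + d)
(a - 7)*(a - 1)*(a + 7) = a^3 - a^2 - 49*a + 49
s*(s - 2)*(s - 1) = s^3 - 3*s^2 + 2*s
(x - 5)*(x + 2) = x^2 - 3*x - 10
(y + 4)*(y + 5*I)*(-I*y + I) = -I*y^3 + 5*y^2 - 3*I*y^2 + 15*y + 4*I*y - 20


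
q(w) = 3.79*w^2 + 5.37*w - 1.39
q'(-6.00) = -40.11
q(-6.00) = 102.83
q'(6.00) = 50.85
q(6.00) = 167.27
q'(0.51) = 9.24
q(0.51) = 2.33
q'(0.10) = 6.13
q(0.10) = -0.82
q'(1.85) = 19.39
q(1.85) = 21.52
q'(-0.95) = -1.83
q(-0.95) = -3.07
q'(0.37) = 8.17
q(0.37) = 1.12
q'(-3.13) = -18.36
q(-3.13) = 18.93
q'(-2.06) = -10.24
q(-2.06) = 3.63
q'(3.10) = 28.87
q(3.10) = 51.68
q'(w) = 7.58*w + 5.37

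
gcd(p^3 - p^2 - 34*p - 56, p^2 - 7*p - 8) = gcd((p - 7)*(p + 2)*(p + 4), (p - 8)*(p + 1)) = 1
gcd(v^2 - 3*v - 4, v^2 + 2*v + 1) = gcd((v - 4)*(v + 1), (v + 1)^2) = v + 1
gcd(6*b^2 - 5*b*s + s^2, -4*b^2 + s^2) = -2*b + s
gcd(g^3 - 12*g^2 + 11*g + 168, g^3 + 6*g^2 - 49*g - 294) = g - 7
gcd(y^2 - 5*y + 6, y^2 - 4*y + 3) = y - 3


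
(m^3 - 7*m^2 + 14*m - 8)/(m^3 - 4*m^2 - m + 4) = (m - 2)/(m + 1)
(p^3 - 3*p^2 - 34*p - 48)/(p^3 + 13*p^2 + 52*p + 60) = (p^2 - 5*p - 24)/(p^2 + 11*p + 30)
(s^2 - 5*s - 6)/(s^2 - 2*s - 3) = (s - 6)/(s - 3)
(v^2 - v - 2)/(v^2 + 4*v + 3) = (v - 2)/(v + 3)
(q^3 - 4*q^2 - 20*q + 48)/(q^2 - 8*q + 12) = q + 4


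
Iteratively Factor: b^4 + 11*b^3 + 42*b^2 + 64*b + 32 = (b + 2)*(b^3 + 9*b^2 + 24*b + 16) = (b + 2)*(b + 4)*(b^2 + 5*b + 4) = (b + 1)*(b + 2)*(b + 4)*(b + 4)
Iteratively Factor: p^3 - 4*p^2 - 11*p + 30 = (p - 5)*(p^2 + p - 6) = (p - 5)*(p + 3)*(p - 2)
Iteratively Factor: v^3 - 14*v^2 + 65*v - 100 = (v - 4)*(v^2 - 10*v + 25) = (v - 5)*(v - 4)*(v - 5)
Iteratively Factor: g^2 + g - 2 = (g - 1)*(g + 2)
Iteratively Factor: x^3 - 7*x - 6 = (x + 2)*(x^2 - 2*x - 3) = (x + 1)*(x + 2)*(x - 3)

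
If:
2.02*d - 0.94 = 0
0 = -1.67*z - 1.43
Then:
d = 0.47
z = -0.86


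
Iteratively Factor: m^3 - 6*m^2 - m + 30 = (m - 5)*(m^2 - m - 6) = (m - 5)*(m - 3)*(m + 2)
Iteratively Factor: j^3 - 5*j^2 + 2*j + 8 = (j - 4)*(j^2 - j - 2) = (j - 4)*(j - 2)*(j + 1)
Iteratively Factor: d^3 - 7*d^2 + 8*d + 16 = (d - 4)*(d^2 - 3*d - 4) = (d - 4)*(d + 1)*(d - 4)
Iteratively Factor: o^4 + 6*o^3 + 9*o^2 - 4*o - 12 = (o + 2)*(o^3 + 4*o^2 + o - 6) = (o + 2)*(o + 3)*(o^2 + o - 2) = (o + 2)^2*(o + 3)*(o - 1)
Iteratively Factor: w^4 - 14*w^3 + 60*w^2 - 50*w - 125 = (w - 5)*(w^3 - 9*w^2 + 15*w + 25) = (w - 5)*(w + 1)*(w^2 - 10*w + 25) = (w - 5)^2*(w + 1)*(w - 5)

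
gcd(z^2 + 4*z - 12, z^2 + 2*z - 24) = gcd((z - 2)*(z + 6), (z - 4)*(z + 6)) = z + 6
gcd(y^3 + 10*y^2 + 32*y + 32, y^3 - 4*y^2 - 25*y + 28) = y + 4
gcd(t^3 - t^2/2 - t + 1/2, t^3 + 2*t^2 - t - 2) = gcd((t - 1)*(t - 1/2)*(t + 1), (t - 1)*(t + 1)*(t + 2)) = t^2 - 1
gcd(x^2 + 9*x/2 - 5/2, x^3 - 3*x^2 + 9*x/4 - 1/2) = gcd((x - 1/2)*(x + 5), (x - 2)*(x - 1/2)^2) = x - 1/2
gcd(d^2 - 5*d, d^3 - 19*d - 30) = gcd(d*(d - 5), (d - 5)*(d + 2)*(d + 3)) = d - 5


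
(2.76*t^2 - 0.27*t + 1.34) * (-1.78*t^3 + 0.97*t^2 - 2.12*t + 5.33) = -4.9128*t^5 + 3.1578*t^4 - 8.4983*t^3 + 16.583*t^2 - 4.2799*t + 7.1422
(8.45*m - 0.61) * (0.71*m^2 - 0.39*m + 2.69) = 5.9995*m^3 - 3.7286*m^2 + 22.9684*m - 1.6409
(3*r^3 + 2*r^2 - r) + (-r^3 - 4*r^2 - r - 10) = 2*r^3 - 2*r^2 - 2*r - 10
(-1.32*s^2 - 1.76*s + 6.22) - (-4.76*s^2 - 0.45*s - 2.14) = 3.44*s^2 - 1.31*s + 8.36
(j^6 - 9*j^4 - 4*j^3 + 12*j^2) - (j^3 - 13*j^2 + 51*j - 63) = j^6 - 9*j^4 - 5*j^3 + 25*j^2 - 51*j + 63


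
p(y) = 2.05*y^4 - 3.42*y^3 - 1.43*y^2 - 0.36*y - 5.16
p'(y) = 8.2*y^3 - 10.26*y^2 - 2.86*y - 0.36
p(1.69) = -9.64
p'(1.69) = 5.08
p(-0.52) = -4.73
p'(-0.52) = -2.80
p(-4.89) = 1534.47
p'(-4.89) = -1190.54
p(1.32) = -9.77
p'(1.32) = -3.15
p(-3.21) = 312.04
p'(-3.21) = -368.12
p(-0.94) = -1.64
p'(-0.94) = -13.55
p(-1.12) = 1.48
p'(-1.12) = -21.55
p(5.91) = 1737.73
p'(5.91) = 1317.06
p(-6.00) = 3341.04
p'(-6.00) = -2123.76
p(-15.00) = 115002.24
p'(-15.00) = -29940.96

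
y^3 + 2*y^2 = y^2*(y + 2)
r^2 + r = r*(r + 1)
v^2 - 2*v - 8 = (v - 4)*(v + 2)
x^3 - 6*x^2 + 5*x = x*(x - 5)*(x - 1)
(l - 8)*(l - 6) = l^2 - 14*l + 48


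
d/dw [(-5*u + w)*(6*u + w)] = u + 2*w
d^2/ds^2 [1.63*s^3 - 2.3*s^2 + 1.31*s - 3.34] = 9.78*s - 4.6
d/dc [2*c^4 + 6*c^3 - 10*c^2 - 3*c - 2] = 8*c^3 + 18*c^2 - 20*c - 3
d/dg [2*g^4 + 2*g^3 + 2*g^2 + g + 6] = 8*g^3 + 6*g^2 + 4*g + 1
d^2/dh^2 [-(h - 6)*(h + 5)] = -2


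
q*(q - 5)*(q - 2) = q^3 - 7*q^2 + 10*q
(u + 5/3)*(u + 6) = u^2 + 23*u/3 + 10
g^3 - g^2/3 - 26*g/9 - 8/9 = (g - 2)*(g + 1/3)*(g + 4/3)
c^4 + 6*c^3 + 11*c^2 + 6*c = c*(c + 1)*(c + 2)*(c + 3)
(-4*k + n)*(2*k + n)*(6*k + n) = -48*k^3 - 20*k^2*n + 4*k*n^2 + n^3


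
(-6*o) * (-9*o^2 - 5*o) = 54*o^3 + 30*o^2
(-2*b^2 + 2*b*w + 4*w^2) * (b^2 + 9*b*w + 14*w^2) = -2*b^4 - 16*b^3*w - 6*b^2*w^2 + 64*b*w^3 + 56*w^4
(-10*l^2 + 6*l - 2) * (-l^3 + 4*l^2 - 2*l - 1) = 10*l^5 - 46*l^4 + 46*l^3 - 10*l^2 - 2*l + 2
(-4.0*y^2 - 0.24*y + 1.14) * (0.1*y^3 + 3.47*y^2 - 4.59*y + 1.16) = -0.4*y^5 - 13.904*y^4 + 17.6412*y^3 + 0.4174*y^2 - 5.511*y + 1.3224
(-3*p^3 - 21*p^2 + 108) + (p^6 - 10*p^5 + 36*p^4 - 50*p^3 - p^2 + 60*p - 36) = p^6 - 10*p^5 + 36*p^4 - 53*p^3 - 22*p^2 + 60*p + 72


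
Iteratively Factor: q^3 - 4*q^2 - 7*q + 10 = (q + 2)*(q^2 - 6*q + 5) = (q - 1)*(q + 2)*(q - 5)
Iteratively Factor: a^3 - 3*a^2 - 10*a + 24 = (a - 2)*(a^2 - a - 12) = (a - 4)*(a - 2)*(a + 3)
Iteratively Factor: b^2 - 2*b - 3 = (b - 3)*(b + 1)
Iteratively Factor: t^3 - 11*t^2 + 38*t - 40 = (t - 4)*(t^2 - 7*t + 10) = (t - 4)*(t - 2)*(t - 5)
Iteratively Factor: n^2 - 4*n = (n - 4)*(n)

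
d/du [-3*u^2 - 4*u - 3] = -6*u - 4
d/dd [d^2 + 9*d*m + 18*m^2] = 2*d + 9*m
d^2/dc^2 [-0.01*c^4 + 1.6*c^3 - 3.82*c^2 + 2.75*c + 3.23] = -0.12*c^2 + 9.6*c - 7.64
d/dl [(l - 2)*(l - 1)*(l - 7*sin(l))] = -(l - 2)*(l - 1)*(7*cos(l) - 1) + (l - 2)*(l - 7*sin(l)) + (l - 1)*(l - 7*sin(l))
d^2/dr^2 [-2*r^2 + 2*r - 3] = -4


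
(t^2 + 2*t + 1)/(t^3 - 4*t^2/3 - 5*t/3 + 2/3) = 3*(t + 1)/(3*t^2 - 7*t + 2)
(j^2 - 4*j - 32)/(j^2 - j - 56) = (j + 4)/(j + 7)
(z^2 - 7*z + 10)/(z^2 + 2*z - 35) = (z - 2)/(z + 7)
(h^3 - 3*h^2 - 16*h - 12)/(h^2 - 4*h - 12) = h + 1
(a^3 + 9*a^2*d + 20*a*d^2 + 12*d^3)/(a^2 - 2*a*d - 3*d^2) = (a^2 + 8*a*d + 12*d^2)/(a - 3*d)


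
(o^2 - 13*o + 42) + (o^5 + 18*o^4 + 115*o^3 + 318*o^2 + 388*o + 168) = o^5 + 18*o^4 + 115*o^3 + 319*o^2 + 375*o + 210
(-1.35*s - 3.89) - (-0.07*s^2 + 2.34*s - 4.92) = 0.07*s^2 - 3.69*s + 1.03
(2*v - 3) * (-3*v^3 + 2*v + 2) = -6*v^4 + 9*v^3 + 4*v^2 - 2*v - 6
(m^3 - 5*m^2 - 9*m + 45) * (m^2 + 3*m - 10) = m^5 - 2*m^4 - 34*m^3 + 68*m^2 + 225*m - 450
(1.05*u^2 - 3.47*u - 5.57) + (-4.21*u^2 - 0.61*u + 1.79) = -3.16*u^2 - 4.08*u - 3.78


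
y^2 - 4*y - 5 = (y - 5)*(y + 1)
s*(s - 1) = s^2 - s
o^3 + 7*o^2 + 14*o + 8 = (o + 1)*(o + 2)*(o + 4)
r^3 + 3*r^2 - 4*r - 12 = (r - 2)*(r + 2)*(r + 3)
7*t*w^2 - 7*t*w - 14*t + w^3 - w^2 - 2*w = (7*t + w)*(w - 2)*(w + 1)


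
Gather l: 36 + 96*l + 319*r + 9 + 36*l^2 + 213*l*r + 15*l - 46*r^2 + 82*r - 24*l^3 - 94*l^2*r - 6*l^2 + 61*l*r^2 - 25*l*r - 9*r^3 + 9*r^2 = -24*l^3 + l^2*(30 - 94*r) + l*(61*r^2 + 188*r + 111) - 9*r^3 - 37*r^2 + 401*r + 45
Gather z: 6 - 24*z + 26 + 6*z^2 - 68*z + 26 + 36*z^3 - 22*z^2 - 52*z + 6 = 36*z^3 - 16*z^2 - 144*z + 64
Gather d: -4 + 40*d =40*d - 4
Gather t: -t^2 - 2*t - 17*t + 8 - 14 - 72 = -t^2 - 19*t - 78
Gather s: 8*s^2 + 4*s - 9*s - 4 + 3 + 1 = 8*s^2 - 5*s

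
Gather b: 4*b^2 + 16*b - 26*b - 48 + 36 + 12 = 4*b^2 - 10*b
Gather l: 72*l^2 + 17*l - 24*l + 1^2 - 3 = 72*l^2 - 7*l - 2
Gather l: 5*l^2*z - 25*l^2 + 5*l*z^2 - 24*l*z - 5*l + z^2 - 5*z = l^2*(5*z - 25) + l*(5*z^2 - 24*z - 5) + z^2 - 5*z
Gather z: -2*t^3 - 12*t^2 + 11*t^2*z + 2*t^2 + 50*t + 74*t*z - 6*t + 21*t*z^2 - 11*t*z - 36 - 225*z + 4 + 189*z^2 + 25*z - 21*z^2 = -2*t^3 - 10*t^2 + 44*t + z^2*(21*t + 168) + z*(11*t^2 + 63*t - 200) - 32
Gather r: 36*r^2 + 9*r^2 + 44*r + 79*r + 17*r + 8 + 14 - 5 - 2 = 45*r^2 + 140*r + 15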